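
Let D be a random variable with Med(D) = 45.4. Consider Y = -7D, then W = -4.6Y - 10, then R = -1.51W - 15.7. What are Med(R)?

Med(Y) = (-7)·45.4 = -317.8.
Med(W) = (-4.6)·(-317.8) + (-10) = 1451.88.
Med(R) = (-1.51)·1451.88 + (-15.7) = -2208.0388.

Med(R) = -2208.0388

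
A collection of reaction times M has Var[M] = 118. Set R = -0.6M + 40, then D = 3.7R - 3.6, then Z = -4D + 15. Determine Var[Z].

Var[R] = (-0.6)²·118 = 42.48.
Var[D] = 3.7²·42.48 = 581.5512.
Var[Z] = (-4)²·581.5512 = 9304.8192.

Var[Z] = 9304.8192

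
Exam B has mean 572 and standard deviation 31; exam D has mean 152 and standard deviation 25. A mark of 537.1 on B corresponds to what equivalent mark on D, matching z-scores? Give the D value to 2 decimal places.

z = (537.1 − 572)/31 ≈ -1.1258.
D = 152 + z·25 = 152 + (537.1 − 572)·25/31 ≈ 123.85.

D = 123.85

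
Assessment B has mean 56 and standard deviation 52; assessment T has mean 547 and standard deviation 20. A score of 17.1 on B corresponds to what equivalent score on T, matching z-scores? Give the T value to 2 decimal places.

T = 532.04

z = (17.1 − 56)/52 ≈ -0.7481.
T = 547 + z·20 = 547 + (17.1 − 56)·20/52 ≈ 532.04.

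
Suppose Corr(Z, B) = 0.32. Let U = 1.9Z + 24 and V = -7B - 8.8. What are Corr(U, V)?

Linear rescalings preserve |correlation|; the slopes 1.9 and -7 have opposite signs, so the correlation flips sign: Corr(U, V) = −Corr(Z, B) = -0.32.

Corr(U, V) = -0.32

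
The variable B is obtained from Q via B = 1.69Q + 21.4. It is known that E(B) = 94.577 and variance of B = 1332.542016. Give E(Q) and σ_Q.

E(Q) = 43.3, σ_Q = 21.6

From B = 1.69Q + 21.4: E(B) = a·E(Q) + b, so E(Q) = (E(B) − b)/a = (94.577 − 21.4)/1.69 = 43.3.
σ_B = √1332.542016 = 36.504.
σ_B = |a|·σ_Q, so σ_Q = 36.504/|1.69| = 21.6.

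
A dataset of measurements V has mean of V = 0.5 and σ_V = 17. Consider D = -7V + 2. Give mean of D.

mean of D = -1.5

D = -7V + 2 is linear with a = -7, b = 2.
mean of D = a·mean of V + b = (-7)·0.5 + 2 = -1.5.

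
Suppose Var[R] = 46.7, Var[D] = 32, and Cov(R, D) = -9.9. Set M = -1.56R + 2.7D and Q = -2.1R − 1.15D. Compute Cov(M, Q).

Cov(M, Q) = 92.0016

By bilinearity, Cov(M, Q) = ac·Var[R] + bd·Var[D] + (ad+bc)·Cov(R, D), with a=-1.56, b=2.7, c=-2.1, d=-1.15.
ac·Var[R] = (-1.56)·(-2.1)·46.7 = 152.9892
bd·Var[D] = 2.7·(-1.15)·32 = -99.36
(ad+bc)·Cov(R, D) = (-3.876)·(-9.9) = 38.3724
Cov(M, Q) = 152.9892 + (-99.36) + 38.3724 = 92.0016.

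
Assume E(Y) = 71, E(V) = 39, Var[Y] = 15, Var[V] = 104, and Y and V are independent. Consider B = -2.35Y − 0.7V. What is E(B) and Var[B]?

E(B) = -194.15, Var[B] = 133.7975

E(B) = (-2.35)·E(Y) + (-0.7)·E(V) = (-2.35)·71 + (-0.7)·39 = -194.15.
Var[B] = a²·Var[Y] + b²·Var[V] + 2ab·Cov(Y, V) with a = -2.35, b = -0.7.
Independence gives Cov(Y, V) = 0.
= (-2.35)²·15 + (-0.7)²·104 + 2·(-2.35)·(-0.7)·0
= 82.8375 + 50.96 + 0 = 133.7975.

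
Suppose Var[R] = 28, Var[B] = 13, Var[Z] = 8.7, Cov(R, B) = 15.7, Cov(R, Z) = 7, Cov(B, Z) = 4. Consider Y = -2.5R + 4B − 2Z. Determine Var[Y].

Var[Y] = a²·Var[R] + b²·Var[B] + c²·Var[Z] + 2ab·Cov(R, B) + 2ac·Cov(R, Z) + 2bc·Cov(B, Z), with a = -2.5, b = 4, c = -2.
= 175 + 208 + 34.8 + (-314) + 70 + (-64)
= 109.8.

Var[Y] = 109.8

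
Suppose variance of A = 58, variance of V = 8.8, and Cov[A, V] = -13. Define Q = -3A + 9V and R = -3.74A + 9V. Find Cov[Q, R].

Cov[Q, R] = 2152.14

By bilinearity, Cov[Q, R] = ac·variance of A + bd·variance of V + (ad+bc)·Cov[A, V], with a=-3, b=9, c=-3.74, d=9.
ac·variance of A = (-3)·(-3.74)·58 = 650.76
bd·variance of V = 9·9·8.8 = 712.8
(ad+bc)·Cov[A, V] = (-60.66)·(-13) = 788.58
Cov[Q, R] = 650.76 + 712.8 + 788.58 = 2152.14.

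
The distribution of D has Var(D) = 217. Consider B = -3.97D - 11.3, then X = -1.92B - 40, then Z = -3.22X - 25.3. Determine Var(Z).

Var(B) = (-3.97)²·217 = 3420.1153.
Var(X) = (-1.92)²·3420.1153 = 12607.91304192.
Var(Z) = (-3.22)²·12607.91304192 = 130723.885583843328.

Var(Z) = 130723.885583843328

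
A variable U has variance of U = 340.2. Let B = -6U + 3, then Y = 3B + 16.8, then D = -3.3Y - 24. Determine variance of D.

variance of B = (-6)²·340.2 = 12247.2.
variance of Y = 3²·12247.2 = 110224.8.
variance of D = (-3.3)²·110224.8 = 1200348.072.

variance of D = 1200348.072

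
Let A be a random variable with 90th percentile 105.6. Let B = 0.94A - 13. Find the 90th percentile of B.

90th percentile of B = 86.264

Since a = 0.94 > 0 the transformation is increasing, so the 90th percentile of B = a·(P_{90} of A) + b = 0.94·105.6 + (-13) = 86.264.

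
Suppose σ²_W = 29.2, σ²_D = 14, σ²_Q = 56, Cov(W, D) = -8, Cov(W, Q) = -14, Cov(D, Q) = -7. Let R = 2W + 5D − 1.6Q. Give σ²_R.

σ²_R = a²·σ²_W + b²·σ²_D + c²·σ²_Q + 2ab·Cov(W, D) + 2ac·Cov(W, Q) + 2bc·Cov(D, Q), with a = 2, b = 5, c = -1.6.
= 116.8 + 350 + 143.36 + (-160) + 89.6 + 112
= 651.76.

σ²_R = 651.76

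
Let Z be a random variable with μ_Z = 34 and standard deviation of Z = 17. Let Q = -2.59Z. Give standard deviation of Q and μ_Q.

Q = -2.59Z is linear with a = -2.59, b = 0.
standard deviation of Q = |a|·standard deviation of Z = |-2.59|·17 = 44.03.
μ_Q = a·μ_Z + b = (-2.59)·34 = -88.06.

standard deviation of Q = 44.03, μ_Q = -88.06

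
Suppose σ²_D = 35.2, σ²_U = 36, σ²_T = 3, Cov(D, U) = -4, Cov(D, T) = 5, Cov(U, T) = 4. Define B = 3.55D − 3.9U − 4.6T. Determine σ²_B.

σ²_B = 1145.628

σ²_B = a²·σ²_D + b²·σ²_U + c²·σ²_T + 2ab·Cov(D, U) + 2ac·Cov(D, T) + 2bc·Cov(U, T), with a = 3.55, b = -3.9, c = -4.6.
= 443.608 + 547.56 + 63.48 + 110.76 + (-163.3) + 143.52
= 1145.628.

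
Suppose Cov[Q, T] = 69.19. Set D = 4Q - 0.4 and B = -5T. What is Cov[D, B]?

Cov[D, B] = -1383.8

Cov[D, B] = a·c·Cov[Q, T] = 4·(-5)·69.19 = -1383.8. Additive constants drop out.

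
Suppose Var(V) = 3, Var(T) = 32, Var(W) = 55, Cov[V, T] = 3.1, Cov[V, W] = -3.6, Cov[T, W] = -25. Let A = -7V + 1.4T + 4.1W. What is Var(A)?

Var(A) = 993.15

Var(A) = a²·Var(V) + b²·Var(T) + c²·Var(W) + 2ab·Cov[V, T] + 2ac·Cov[V, W] + 2bc·Cov[T, W], with a = -7, b = 1.4, c = 4.1.
= 147 + 62.72 + 924.55 + (-60.76) + 206.64 + (-287)
= 993.15.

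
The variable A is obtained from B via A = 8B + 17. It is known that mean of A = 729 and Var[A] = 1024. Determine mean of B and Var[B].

mean of B = 89, Var[B] = 16

From A = 8B + 17: mean of A = a·mean of B + b, so mean of B = (mean of A − b)/a = (729 − 17)/8 = 89.
Var[A] = a²·Var[B], so Var[B] = 1024/8² = 16.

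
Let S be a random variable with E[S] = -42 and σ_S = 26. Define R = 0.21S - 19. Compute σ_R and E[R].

σ_R = 5.46, E[R] = -27.82

R = 0.21S - 19 is linear with a = 0.21, b = -19.
σ_R = |a|·σ_S = |0.21|·26 = 5.46.
E[R] = a·E[S] + b = 0.21·(-42) + (-19) = -27.82.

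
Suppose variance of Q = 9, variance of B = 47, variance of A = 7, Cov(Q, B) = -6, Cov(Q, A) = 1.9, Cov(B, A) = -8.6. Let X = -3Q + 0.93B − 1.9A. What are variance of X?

variance of X = a²·variance of Q + b²·variance of B + c²·variance of A + 2ab·Cov(Q, B) + 2ac·Cov(Q, A) + 2bc·Cov(B, A), with a = -3, b = 0.93, c = -1.9.
= 81 + 40.6503 + 25.27 + 33.48 + 21.66 + 30.3924
= 232.4527.

variance of X = 232.4527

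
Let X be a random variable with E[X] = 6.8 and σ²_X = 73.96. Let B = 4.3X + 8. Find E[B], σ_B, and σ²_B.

E[B] = 37.24, σ_B = 36.98, σ²_B = 1367.5204

B = 4.3X + 8 is linear with a = 4.3, b = 8.
E[B] = a·E[X] + b = 4.3·6.8 + 8 = 37.24.
σ_X = √73.96 = 8.6.
σ_B = |a|·σ_X = |4.3|·8.6 = 36.98.
σ²_B = a²·σ²_X = 4.3²·73.96 = 1367.5204 (the additive constant 8 does not affect variance).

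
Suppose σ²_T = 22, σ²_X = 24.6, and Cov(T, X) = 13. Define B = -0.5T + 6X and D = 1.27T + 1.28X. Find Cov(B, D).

By bilinearity, Cov(B, D) = ac·σ²_T + bd·σ²_X + (ad+bc)·Cov(T, X), with a=-0.5, b=6, c=1.27, d=1.28.
ac·σ²_T = (-0.5)·1.27·22 = -13.97
bd·σ²_X = 6·1.28·24.6 = 188.928
(ad+bc)·Cov(T, X) = (6.98)·13 = 90.74
Cov(B, D) = -13.97 + 188.928 + 90.74 = 265.698.

Cov(B, D) = 265.698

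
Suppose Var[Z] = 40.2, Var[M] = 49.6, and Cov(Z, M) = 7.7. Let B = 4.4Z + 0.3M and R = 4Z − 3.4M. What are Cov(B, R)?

By bilinearity, Cov(B, R) = ac·Var[Z] + bd·Var[M] + (ad+bc)·Cov(Z, M), with a=4.4, b=0.3, c=4, d=-3.4.
ac·Var[Z] = 4.4·4·40.2 = 707.52
bd·Var[M] = 0.3·(-3.4)·49.6 = -50.592
(ad+bc)·Cov(Z, M) = (-13.76)·7.7 = -105.952
Cov(B, R) = 707.52 + (-50.592) + (-105.952) = 550.976.

Cov(B, R) = 550.976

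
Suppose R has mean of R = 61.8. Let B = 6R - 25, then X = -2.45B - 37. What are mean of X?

mean of B = 6·61.8 + (-25) = 345.8.
mean of X = (-2.45)·345.8 + (-37) = -884.21.

mean of X = -884.21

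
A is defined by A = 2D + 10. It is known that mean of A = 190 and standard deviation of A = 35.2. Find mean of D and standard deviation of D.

mean of D = 90, standard deviation of D = 17.6

From A = 2D + 10: mean of A = a·mean of D + b, so mean of D = (mean of A − b)/a = (190 − 10)/2 = 90.
standard deviation of A = |a|·standard deviation of D, so standard deviation of D = 35.2/|2| = 17.6.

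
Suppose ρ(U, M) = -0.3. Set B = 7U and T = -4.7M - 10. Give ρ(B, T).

ρ(B, T) = 0.3

Linear rescalings preserve |correlation|; the slopes 7 and -4.7 have opposite signs, so the correlation flips sign: ρ(B, T) = −ρ(U, M) = 0.3.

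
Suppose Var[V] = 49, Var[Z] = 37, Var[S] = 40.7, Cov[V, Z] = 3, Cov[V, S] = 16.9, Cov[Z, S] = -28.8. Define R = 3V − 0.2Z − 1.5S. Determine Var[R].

Var[R] = 361.075

Var[R] = a²·Var[V] + b²·Var[Z] + c²·Var[S] + 2ab·Cov[V, Z] + 2ac·Cov[V, S] + 2bc·Cov[Z, S], with a = 3, b = -0.2, c = -1.5.
= 441 + 1.48 + 91.575 + (-3.6) + (-152.1) + (-17.28)
= 361.075.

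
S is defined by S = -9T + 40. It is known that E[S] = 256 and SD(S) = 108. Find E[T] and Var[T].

From S = -9T + 40: E[S] = a·E[T] + b, so E[T] = (E[S] − b)/a = (256 − 40)/(-9) = -24.
Var[S] = 108² = 11664.
Var[S] = a²·Var[T], so Var[T] = 11664/(-9)² = 144.

E[T] = -24, Var[T] = 144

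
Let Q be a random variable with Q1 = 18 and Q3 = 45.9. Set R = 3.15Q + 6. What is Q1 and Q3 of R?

Q1(R) = 62.7, Q3(R) = 150.585

a = 3.15 > 0: Q1(R) = a·Q1(Q)+b = 62.7, Q3(R) = a·Q3(Q)+b = 150.585.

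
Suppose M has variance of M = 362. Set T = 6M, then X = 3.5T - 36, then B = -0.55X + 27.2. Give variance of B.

variance of B = 48291.705

variance of T = 6²·362 = 13032.
variance of X = 3.5²·13032 = 159642.
variance of B = (-0.55)²·159642 = 48291.705.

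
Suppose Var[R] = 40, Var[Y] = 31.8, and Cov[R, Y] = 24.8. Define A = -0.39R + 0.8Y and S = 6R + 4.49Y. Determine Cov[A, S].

Cov[A, S] = 96.23832

By bilinearity, Cov[A, S] = ac·Var[R] + bd·Var[Y] + (ad+bc)·Cov[R, Y], with a=-0.39, b=0.8, c=6, d=4.49.
ac·Var[R] = (-0.39)·6·40 = -93.6
bd·Var[Y] = 0.8·4.49·31.8 = 114.2256
(ad+bc)·Cov[R, Y] = (3.0489)·24.8 = 75.61272
Cov[A, S] = -93.6 + 114.2256 + 75.61272 = 96.23832.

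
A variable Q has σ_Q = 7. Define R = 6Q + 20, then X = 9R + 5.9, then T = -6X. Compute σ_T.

σ_T = 2268

σ_R = |6|·7 = 42.
σ_X = |9|·42 = 378.
σ_T = |-6|·378 = 2268.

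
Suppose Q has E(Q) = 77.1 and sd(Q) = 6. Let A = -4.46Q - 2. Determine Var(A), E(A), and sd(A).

Var(A) = 716.0976, E(A) = -345.866, sd(A) = 26.76

A = -4.46Q - 2 is linear with a = -4.46, b = -2.
Var(Q) = 6² = 36.
Var(A) = a²·Var(Q) = (-4.46)²·36 = 716.0976 (the additive constant -2 does not affect variance).
E(A) = a·E(Q) + b = (-4.46)·77.1 + (-2) = -345.866.
sd(A) = |a|·sd(Q) = |-4.46|·6 = 26.76.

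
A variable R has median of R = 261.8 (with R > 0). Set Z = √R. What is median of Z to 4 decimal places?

√R is monotone on this domain, so median of Z = √(261.8) ≈ 16.1802.

median of Z = 16.1802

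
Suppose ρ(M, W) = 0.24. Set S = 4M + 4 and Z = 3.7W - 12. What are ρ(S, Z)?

Linear rescalings preserve correlation up to sign; here the slopes 4 and 3.7 have the same sign, so ρ(S, Z) = ρ(M, W) = 0.24.

ρ(S, Z) = 0.24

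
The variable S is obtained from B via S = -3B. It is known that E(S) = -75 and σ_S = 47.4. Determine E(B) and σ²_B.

From S = -3B: E(S) = a·E(B) + b, so E(B) = (E(S) − b)/a = (-75 − 0)/(-3) = 25.
σ²_S = 47.4² = 2246.76.
σ²_S = a²·σ²_B, so σ²_B = 2246.76/(-3)² = 249.64.

E(B) = 25, σ²_B = 249.64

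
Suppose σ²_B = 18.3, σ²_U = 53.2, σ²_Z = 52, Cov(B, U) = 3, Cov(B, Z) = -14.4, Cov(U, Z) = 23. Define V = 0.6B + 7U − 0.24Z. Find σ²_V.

σ²_V = 2568.4504

σ²_V = a²·σ²_B + b²·σ²_U + c²·σ²_Z + 2ab·Cov(B, U) + 2ac·Cov(B, Z) + 2bc·Cov(U, Z), with a = 0.6, b = 7, c = -0.24.
= 6.588 + 2606.8 + 2.9952 + 25.2 + 4.1472 + (-77.28)
= 2568.4504.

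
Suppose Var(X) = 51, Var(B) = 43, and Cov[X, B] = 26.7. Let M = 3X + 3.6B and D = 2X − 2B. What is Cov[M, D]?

Cov[M, D] = 28.44

By bilinearity, Cov[M, D] = ac·Var(X) + bd·Var(B) + (ad+bc)·Cov[X, B], with a=3, b=3.6, c=2, d=-2.
ac·Var(X) = 3·2·51 = 306
bd·Var(B) = 3.6·(-2)·43 = -309.6
(ad+bc)·Cov[X, B] = (1.2)·26.7 = 32.04
Cov[M, D] = 306 + (-309.6) + 32.04 = 28.44.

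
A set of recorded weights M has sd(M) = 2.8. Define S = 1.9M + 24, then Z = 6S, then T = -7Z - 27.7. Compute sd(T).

sd(S) = |1.9|·2.8 = 5.32.
sd(Z) = |6|·5.32 = 31.92.
sd(T) = |-7|·31.92 = 223.44.

sd(T) = 223.44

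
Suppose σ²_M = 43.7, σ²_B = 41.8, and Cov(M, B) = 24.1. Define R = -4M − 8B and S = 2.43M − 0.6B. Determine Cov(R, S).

Cov(R, S) = -634.788

By bilinearity, Cov(R, S) = ac·σ²_M + bd·σ²_B + (ad+bc)·Cov(M, B), with a=-4, b=-8, c=2.43, d=-0.6.
ac·σ²_M = (-4)·2.43·43.7 = -424.764
bd·σ²_B = (-8)·(-0.6)·41.8 = 200.64
(ad+bc)·Cov(M, B) = (-17.04)·24.1 = -410.664
Cov(R, S) = -424.764 + 200.64 + (-410.664) = -634.788.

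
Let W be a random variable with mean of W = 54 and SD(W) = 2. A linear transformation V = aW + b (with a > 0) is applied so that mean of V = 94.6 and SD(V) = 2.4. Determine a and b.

a = 1.2, b = 29.8

SD(V) = a·SD(W) (a > 0), so a = 2.4/2 = 1.2.
mean of V = a·mean of W + b, so b = 94.6 − 1.2·54 = 29.8.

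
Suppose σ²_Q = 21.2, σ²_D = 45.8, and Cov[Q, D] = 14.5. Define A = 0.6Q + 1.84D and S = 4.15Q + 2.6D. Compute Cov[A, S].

Cov[A, S] = 405.2372

By bilinearity, Cov[A, S] = ac·σ²_Q + bd·σ²_D + (ad+bc)·Cov[Q, D], with a=0.6, b=1.84, c=4.15, d=2.6.
ac·σ²_Q = 0.6·4.15·21.2 = 52.788
bd·σ²_D = 1.84·2.6·45.8 = 219.1072
(ad+bc)·Cov[Q, D] = (9.196)·14.5 = 133.342
Cov[A, S] = 52.788 + 219.1072 + 133.342 = 405.2372.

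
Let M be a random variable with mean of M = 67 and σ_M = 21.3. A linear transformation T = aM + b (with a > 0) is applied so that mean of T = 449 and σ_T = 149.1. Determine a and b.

a = 7, b = -20

σ_T = a·σ_M (a > 0), so a = 149.1/21.3 = 7.
mean of T = a·mean of M + b, so b = 449 − 7·67 = -20.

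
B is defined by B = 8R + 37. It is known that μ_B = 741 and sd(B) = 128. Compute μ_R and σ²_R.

μ_R = 88, σ²_R = 256

From B = 8R + 37: μ_B = a·μ_R + b, so μ_R = (μ_B − b)/a = (741 − 37)/8 = 88.
σ²_B = 128² = 16384.
σ²_B = a²·σ²_R, so σ²_R = 16384/8² = 256.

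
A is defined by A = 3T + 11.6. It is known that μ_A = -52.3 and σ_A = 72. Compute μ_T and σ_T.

μ_T = -21.3, σ_T = 24

From A = 3T + 11.6: μ_A = a·μ_T + b, so μ_T = (μ_A − b)/a = (-52.3 − 11.6)/3 = -21.3.
σ_A = |a|·σ_T, so σ_T = 72/|3| = 24.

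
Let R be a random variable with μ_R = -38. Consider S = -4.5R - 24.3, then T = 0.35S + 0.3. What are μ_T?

μ_S = (-4.5)·(-38) + (-24.3) = 146.7.
μ_T = 0.35·146.7 + 0.3 = 51.645.

μ_T = 51.645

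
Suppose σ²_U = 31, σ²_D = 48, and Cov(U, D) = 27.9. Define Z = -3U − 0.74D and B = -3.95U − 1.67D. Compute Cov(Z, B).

Cov(Z, B) = 647.9991

By bilinearity, Cov(Z, B) = ac·σ²_U + bd·σ²_D + (ad+bc)·Cov(U, D), with a=-3, b=-0.74, c=-3.95, d=-1.67.
ac·σ²_U = (-3)·(-3.95)·31 = 367.35
bd·σ²_D = (-0.74)·(-1.67)·48 = 59.3184
(ad+bc)·Cov(U, D) = (7.933)·27.9 = 221.3307
Cov(Z, B) = 367.35 + 59.3184 + 221.3307 = 647.9991.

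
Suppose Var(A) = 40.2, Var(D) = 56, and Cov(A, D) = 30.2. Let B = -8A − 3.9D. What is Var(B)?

Var(B) = a²·Var(A) + b²·Var(D) + 2ab·Cov(A, D) with a = -8, b = -3.9.
= (-8)²·40.2 + (-3.9)²·56 + 2·(-8)·(-3.9)·30.2
= 2572.8 + 851.76 + 1884.48 = 5309.04.

Var(B) = 5309.04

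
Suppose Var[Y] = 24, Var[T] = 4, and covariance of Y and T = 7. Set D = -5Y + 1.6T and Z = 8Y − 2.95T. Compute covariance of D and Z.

covariance of D and Z = -786.03

By bilinearity, covariance of D and Z = ac·Var[Y] + bd·Var[T] + (ad+bc)·covariance of Y and T, with a=-5, b=1.6, c=8, d=-2.95.
ac·Var[Y] = (-5)·8·24 = -960
bd·Var[T] = 1.6·(-2.95)·4 = -18.88
(ad+bc)·covariance of Y and T = (27.55)·7 = 192.85
covariance of D and Z = -960 + (-18.88) + 192.85 = -786.03.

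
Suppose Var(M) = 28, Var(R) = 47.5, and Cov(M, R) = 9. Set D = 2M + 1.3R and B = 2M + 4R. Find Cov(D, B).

By bilinearity, Cov(D, B) = ac·Var(M) + bd·Var(R) + (ad+bc)·Cov(M, R), with a=2, b=1.3, c=2, d=4.
ac·Var(M) = 2·2·28 = 112
bd·Var(R) = 1.3·4·47.5 = 247
(ad+bc)·Cov(M, R) = (10.6)·9 = 95.4
Cov(D, B) = 112 + 247 + 95.4 = 454.4.

Cov(D, B) = 454.4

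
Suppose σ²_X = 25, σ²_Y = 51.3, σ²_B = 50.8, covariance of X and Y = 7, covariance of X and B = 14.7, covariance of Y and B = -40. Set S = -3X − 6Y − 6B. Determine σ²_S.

σ²_S = a²·σ²_X + b²·σ²_Y + c²·σ²_B + 2ab·covariance of X and Y + 2ac·covariance of X and B + 2bc·covariance of Y and B, with a = -3, b = -6, c = -6.
= 225 + 1846.8 + 1828.8 + 252 + 529.2 + (-2880)
= 1801.8.

σ²_S = 1801.8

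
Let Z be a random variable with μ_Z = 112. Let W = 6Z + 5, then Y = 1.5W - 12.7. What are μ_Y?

μ_Y = 1002.8

μ_W = 6·112 + 5 = 677.
μ_Y = 1.5·677 + (-12.7) = 1002.8.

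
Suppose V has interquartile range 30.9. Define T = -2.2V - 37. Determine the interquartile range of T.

IQR(T) = 67.98

Under T = aV + b, IQR(T) = |a|·IQR(V) = |-2.2|·30.9 = 67.98 (shifts cancel; spread scales by |a|).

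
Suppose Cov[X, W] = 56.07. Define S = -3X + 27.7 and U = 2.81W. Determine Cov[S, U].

Cov[S, U] = a·c·Cov[X, W] = (-3)·2.81·56.07 = -472.6701. Additive constants drop out.

Cov[S, U] = -472.6701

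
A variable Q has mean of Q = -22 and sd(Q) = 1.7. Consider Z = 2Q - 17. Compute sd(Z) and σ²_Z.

Z = 2Q - 17 is linear with a = 2, b = -17.
sd(Z) = |a|·sd(Q) = |2|·1.7 = 3.4.
σ²_Q = 1.7² = 2.89.
σ²_Z = a²·σ²_Q = 2²·2.89 = 11.56 (the additive constant -17 does not affect variance).

sd(Z) = 3.4, σ²_Z = 11.56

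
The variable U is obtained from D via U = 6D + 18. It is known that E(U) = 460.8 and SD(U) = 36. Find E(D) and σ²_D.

From U = 6D + 18: E(U) = a·E(D) + b, so E(D) = (E(U) − b)/a = (460.8 − 18)/6 = 73.8.
σ²_U = 36² = 1296.
σ²_U = a²·σ²_D, so σ²_D = 1296/6² = 36.

E(D) = 73.8, σ²_D = 36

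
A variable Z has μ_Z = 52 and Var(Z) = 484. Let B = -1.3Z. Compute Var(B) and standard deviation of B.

Var(B) = 817.96, standard deviation of B = 28.6

B = -1.3Z is linear with a = -1.3, b = 0.
Var(B) = a²·Var(Z) = (-1.3)²·484 = 817.96.
standard deviation of Z = √484 = 22.
standard deviation of B = |a|·standard deviation of Z = |-1.3|·22 = 28.6.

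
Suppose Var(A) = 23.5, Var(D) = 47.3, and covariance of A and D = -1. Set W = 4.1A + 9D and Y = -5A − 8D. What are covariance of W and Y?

By bilinearity, covariance of W and Y = ac·Var(A) + bd·Var(D) + (ad+bc)·covariance of A and D, with a=4.1, b=9, c=-5, d=-8.
ac·Var(A) = 4.1·(-5)·23.5 = -481.75
bd·Var(D) = 9·(-8)·47.3 = -3405.6
(ad+bc)·covariance of A and D = (-77.8)·(-1) = 77.8
covariance of W and Y = -481.75 + (-3405.6) + 77.8 = -3809.55.

covariance of W and Y = -3809.55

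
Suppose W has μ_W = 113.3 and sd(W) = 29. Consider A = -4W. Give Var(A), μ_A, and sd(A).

Var(A) = 13456, μ_A = -453.2, sd(A) = 116

A = -4W is linear with a = -4, b = 0.
Var(W) = 29² = 841.
Var(A) = a²·Var(W) = (-4)²·841 = 13456.
μ_A = a·μ_W + b = (-4)·113.3 = -453.2.
sd(A) = |a|·sd(W) = |-4|·29 = 116.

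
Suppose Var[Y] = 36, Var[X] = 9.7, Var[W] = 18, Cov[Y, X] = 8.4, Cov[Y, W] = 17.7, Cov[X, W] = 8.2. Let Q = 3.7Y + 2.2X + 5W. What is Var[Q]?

Var[Q] = a²·Var[Y] + b²·Var[X] + c²·Var[W] + 2ab·Cov[Y, X] + 2ac·Cov[Y, W] + 2bc·Cov[X, W], with a = 3.7, b = 2.2, c = 5.
= 492.84 + 46.948 + 450 + 136.752 + 654.9 + 180.4
= 1961.84.

Var[Q] = 1961.84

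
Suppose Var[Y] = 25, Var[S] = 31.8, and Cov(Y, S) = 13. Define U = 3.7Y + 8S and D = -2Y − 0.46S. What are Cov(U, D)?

By bilinearity, Cov(U, D) = ac·Var[Y] + bd·Var[S] + (ad+bc)·Cov(Y, S), with a=3.7, b=8, c=-2, d=-0.46.
ac·Var[Y] = 3.7·(-2)·25 = -185
bd·Var[S] = 8·(-0.46)·31.8 = -117.024
(ad+bc)·Cov(Y, S) = (-17.702)·13 = -230.126
Cov(U, D) = -185 + (-117.024) + (-230.126) = -532.15.

Cov(U, D) = -532.15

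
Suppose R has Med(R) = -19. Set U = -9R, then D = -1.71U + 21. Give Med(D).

Med(D) = -271.41

Med(U) = (-9)·(-19) = 171.
Med(D) = (-1.71)·171 + 21 = -271.41.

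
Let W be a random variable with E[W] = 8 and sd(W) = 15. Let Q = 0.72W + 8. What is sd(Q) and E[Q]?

sd(Q) = 10.8, E[Q] = 13.76

Q = 0.72W + 8 is linear with a = 0.72, b = 8.
sd(Q) = |a|·sd(W) = |0.72|·15 = 10.8.
E[Q] = a·E[W] + b = 0.72·8 + 8 = 13.76.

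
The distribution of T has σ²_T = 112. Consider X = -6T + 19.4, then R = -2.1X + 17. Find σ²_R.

σ²_R = 17781.12

σ²_X = (-6)²·112 = 4032.
σ²_R = (-2.1)²·4032 = 17781.12.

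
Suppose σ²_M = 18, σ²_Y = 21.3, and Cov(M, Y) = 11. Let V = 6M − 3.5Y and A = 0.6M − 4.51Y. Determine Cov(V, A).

Cov(V, A) = 80.2605

By bilinearity, Cov(V, A) = ac·σ²_M + bd·σ²_Y + (ad+bc)·Cov(M, Y), with a=6, b=-3.5, c=0.6, d=-4.51.
ac·σ²_M = 6·0.6·18 = 64.8
bd·σ²_Y = (-3.5)·(-4.51)·21.3 = 336.2205
(ad+bc)·Cov(M, Y) = (-29.16)·11 = -320.76
Cov(V, A) = 64.8 + 336.2205 + (-320.76) = 80.2605.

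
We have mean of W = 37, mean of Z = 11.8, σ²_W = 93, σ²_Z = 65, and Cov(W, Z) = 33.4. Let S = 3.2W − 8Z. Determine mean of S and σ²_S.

mean of S = 24, σ²_S = 3402.24

mean of S = 3.2·mean of W + (-8)·mean of Z = 3.2·37 + (-8)·11.8 = 24.
σ²_S = a²·σ²_W + b²·σ²_Z + 2ab·Cov(W, Z) with a = 3.2, b = -8.
= 3.2²·93 + (-8)²·65 + 2·3.2·(-8)·33.4
= 952.32 + 4160 + (-1710.08) = 3402.24.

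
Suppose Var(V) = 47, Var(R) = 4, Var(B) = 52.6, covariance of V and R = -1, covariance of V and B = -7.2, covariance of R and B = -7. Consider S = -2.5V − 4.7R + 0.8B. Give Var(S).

Var(S) = 473.714

Var(S) = a²·Var(V) + b²·Var(R) + c²·Var(B) + 2ab·covariance of V and R + 2ac·covariance of V and B + 2bc·covariance of R and B, with a = -2.5, b = -4.7, c = 0.8.
= 293.75 + 88.36 + 33.664 + (-23.5) + 28.8 + 52.64
= 473.714.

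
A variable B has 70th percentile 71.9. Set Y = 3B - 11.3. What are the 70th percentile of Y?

Since a = 3 > 0 the transformation is increasing, so the 70th percentile of Y = a·(P_{70} of B) + b = 3·71.9 + (-11.3) = 204.4.

70th percentile of Y = 204.4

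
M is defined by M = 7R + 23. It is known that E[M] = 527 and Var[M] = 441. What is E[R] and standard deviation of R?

E[R] = 72, standard deviation of R = 3

From M = 7R + 23: E[M] = a·E[R] + b, so E[R] = (E[M] − b)/a = (527 − 23)/7 = 72.
standard deviation of M = √441 = 21.
standard deviation of M = |a|·standard deviation of R, so standard deviation of R = 21/|7| = 3.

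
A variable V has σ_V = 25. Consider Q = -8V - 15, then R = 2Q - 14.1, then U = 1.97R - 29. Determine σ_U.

σ_U = 788

σ_Q = |-8|·25 = 200.
σ_R = |2|·200 = 400.
σ_U = |1.97|·400 = 788.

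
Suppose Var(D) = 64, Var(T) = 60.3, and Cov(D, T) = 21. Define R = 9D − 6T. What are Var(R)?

Var(R) = 5086.8

Var(R) = a²·Var(D) + b²·Var(T) + 2ab·Cov(D, T) with a = 9, b = -6.
= 9²·64 + (-6)²·60.3 + 2·9·(-6)·21
= 5184 + 2170.8 + (-2268) = 5086.8.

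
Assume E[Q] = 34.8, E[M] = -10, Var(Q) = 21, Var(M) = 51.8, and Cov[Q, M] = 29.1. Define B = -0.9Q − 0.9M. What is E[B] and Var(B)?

E[B] = -22.32, Var(B) = 106.11

E[B] = (-0.9)·E[Q] + (-0.9)·E[M] = (-0.9)·34.8 + (-0.9)·(-10) = -22.32.
Var(B) = a²·Var(Q) + b²·Var(M) + 2ab·Cov[Q, M] with a = -0.9, b = -0.9.
= (-0.9)²·21 + (-0.9)²·51.8 + 2·(-0.9)·(-0.9)·29.1
= 17.01 + 41.958 + 47.142 = 106.11.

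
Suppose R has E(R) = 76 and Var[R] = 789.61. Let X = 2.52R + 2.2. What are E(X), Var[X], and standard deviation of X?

E(X) = 193.72, Var[X] = 5014.339344, standard deviation of X = 70.812

X = 2.52R + 2.2 is linear with a = 2.52, b = 2.2.
E(X) = a·E(R) + b = 2.52·76 + 2.2 = 193.72.
Var[X] = a²·Var[R] = 2.52²·789.61 = 5014.339344 (the additive constant 2.2 does not affect variance).
standard deviation of R = √789.61 = 28.1.
standard deviation of X = |a|·standard deviation of R = |2.52|·28.1 = 70.812.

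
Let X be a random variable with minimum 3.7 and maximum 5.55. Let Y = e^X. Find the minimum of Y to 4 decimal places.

e^X is increasing on this domain, so min(Y) comes from min(X) = 3.7: min(Y) = exp(3.7) ≈ 40.4473.

min(Y) = 40.4473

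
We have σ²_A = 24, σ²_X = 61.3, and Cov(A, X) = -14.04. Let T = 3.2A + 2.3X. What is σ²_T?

σ²_T = 363.3682

σ²_T = a²·σ²_A + b²·σ²_X + 2ab·Cov(A, X) with a = 3.2, b = 2.3.
= 3.2²·24 + 2.3²·61.3 + 2·3.2·2.3·(-14.04)
= 245.76 + 324.277 + (-206.6688) = 363.3682.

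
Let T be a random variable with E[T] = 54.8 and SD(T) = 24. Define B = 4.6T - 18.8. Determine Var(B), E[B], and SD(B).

B = 4.6T - 18.8 is linear with a = 4.6, b = -18.8.
Var(T) = 24² = 576.
Var(B) = a²·Var(T) = 4.6²·576 = 12188.16 (the additive constant -18.8 does not affect variance).
E[B] = a·E[T] + b = 4.6·54.8 + (-18.8) = 233.28.
SD(B) = |a|·SD(T) = |4.6|·24 = 110.4.

Var(B) = 12188.16, E[B] = 233.28, SD(B) = 110.4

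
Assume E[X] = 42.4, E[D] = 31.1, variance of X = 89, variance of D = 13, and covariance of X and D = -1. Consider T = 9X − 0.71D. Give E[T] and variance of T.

E[T] = 359.519, variance of T = 7228.3333

E[T] = 9·E[X] + (-0.71)·E[D] = 9·42.4 + (-0.71)·31.1 = 359.519.
variance of T = a²·variance of X + b²·variance of D + 2ab·covariance of X and D with a = 9, b = -0.71.
= 9²·89 + (-0.71)²·13 + 2·9·(-0.71)·(-1)
= 7209 + 6.5533 + 12.78 = 7228.3333.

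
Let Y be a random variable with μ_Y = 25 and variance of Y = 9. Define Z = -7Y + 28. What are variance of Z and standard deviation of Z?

Z = -7Y + 28 is linear with a = -7, b = 28.
variance of Z = a²·variance of Y = (-7)²·9 = 441 (the additive constant 28 does not affect variance).
standard deviation of Y = √9 = 3.
standard deviation of Z = |a|·standard deviation of Y = |-7|·3 = 21.

variance of Z = 441, standard deviation of Z = 21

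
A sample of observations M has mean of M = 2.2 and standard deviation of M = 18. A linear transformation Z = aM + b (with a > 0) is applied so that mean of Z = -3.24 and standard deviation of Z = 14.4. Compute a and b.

a = 0.8, b = -5

standard deviation of Z = a·standard deviation of M (a > 0), so a = 14.4/18 = 0.8.
mean of Z = a·mean of M + b, so b = -3.24 − 0.8·2.2 = -5.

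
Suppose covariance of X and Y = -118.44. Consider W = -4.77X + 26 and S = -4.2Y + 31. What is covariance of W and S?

covariance of W and S = a·c·covariance of X and Y = (-4.77)·(-4.2)·(-118.44) = -2372.82696. Additive constants drop out.

covariance of W and S = -2372.82696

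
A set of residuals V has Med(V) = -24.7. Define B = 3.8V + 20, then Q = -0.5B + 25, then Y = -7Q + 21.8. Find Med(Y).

Med(B) = 3.8·(-24.7) + 20 = -73.86.
Med(Q) = (-0.5)·(-73.86) + 25 = 61.93.
Med(Y) = (-7)·61.93 + 21.8 = -411.71.

Med(Y) = -411.71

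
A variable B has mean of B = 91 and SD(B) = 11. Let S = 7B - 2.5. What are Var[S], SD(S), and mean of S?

Var[S] = 5929, SD(S) = 77, mean of S = 634.5

S = 7B - 2.5 is linear with a = 7, b = -2.5.
Var[B] = 11² = 121.
Var[S] = a²·Var[B] = 7²·121 = 5929 (the additive constant -2.5 does not affect variance).
SD(S) = |a|·SD(B) = |7|·11 = 77.
mean of S = a·mean of B + b = 7·91 + (-2.5) = 634.5.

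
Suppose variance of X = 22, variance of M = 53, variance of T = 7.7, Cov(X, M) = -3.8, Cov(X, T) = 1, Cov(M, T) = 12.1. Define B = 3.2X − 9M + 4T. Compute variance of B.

variance of B = a²·variance of X + b²·variance of M + c²·variance of T + 2ab·Cov(X, M) + 2ac·Cov(X, T) + 2bc·Cov(M, T), with a = 3.2, b = -9, c = 4.
= 225.28 + 4293 + 123.2 + 218.88 + 25.6 + (-871.2)
= 4014.76.

variance of B = 4014.76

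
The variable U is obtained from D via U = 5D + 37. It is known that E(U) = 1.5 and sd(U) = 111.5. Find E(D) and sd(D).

E(D) = -7.1, sd(D) = 22.3

From U = 5D + 37: E(U) = a·E(D) + b, so E(D) = (E(U) − b)/a = (1.5 − 37)/5 = -7.1.
sd(U) = |a|·sd(D), so sd(D) = 111.5/|5| = 22.3.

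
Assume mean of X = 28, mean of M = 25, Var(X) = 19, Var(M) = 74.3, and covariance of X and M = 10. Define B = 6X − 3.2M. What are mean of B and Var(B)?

mean of B = 6·mean of X + (-3.2)·mean of M = 6·28 + (-3.2)·25 = 88.
Var(B) = a²·Var(X) + b²·Var(M) + 2ab·covariance of X and M with a = 6, b = -3.2.
= 6²·19 + (-3.2)²·74.3 + 2·6·(-3.2)·10
= 684 + 760.832 + (-384) = 1060.832.

mean of B = 88, Var(B) = 1060.832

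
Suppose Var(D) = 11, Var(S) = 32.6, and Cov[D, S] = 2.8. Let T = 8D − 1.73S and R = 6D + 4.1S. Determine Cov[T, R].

By bilinearity, Cov[T, R] = ac·Var(D) + bd·Var(S) + (ad+bc)·Cov[D, S], with a=8, b=-1.73, c=6, d=4.1.
ac·Var(D) = 8·6·11 = 528
bd·Var(S) = (-1.73)·4.1·32.6 = -231.2318
(ad+bc)·Cov[D, S] = (22.42)·2.8 = 62.776
Cov[T, R] = 528 + (-231.2318) + 62.776 = 359.5442.

Cov[T, R] = 359.5442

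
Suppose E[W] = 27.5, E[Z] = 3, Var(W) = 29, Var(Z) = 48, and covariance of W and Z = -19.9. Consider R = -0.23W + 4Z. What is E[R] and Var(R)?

E[R] = 5.675, Var(R) = 806.1501

E[R] = (-0.23)·E[W] + 4·E[Z] = (-0.23)·27.5 + 4·3 = 5.675.
Var(R) = a²·Var(W) + b²·Var(Z) + 2ab·covariance of W and Z with a = -0.23, b = 4.
= (-0.23)²·29 + 4²·48 + 2·(-0.23)·4·(-19.9)
= 1.5341 + 768 + 36.616 = 806.1501.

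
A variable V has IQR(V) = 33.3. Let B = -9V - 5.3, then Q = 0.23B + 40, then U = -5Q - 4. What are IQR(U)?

IQR(B) = |-9|·33.3 = 299.7.
IQR(Q) = |0.23|·299.7 = 68.931.
IQR(U) = |-5|·68.931 = 344.655.

IQR(U) = 344.655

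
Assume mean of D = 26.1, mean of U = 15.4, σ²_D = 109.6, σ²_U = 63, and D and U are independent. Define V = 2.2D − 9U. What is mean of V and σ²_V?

mean of V = -81.18, σ²_V = 5633.464

mean of V = 2.2·mean of D + (-9)·mean of U = 2.2·26.1 + (-9)·15.4 = -81.18.
σ²_V = a²·σ²_D + b²·σ²_U + 2ab·Cov[D, U] with a = 2.2, b = -9.
Independence gives Cov[D, U] = 0.
= 2.2²·109.6 + (-9)²·63 + 2·2.2·(-9)·0
= 530.464 + 5103 + 0 = 5633.464.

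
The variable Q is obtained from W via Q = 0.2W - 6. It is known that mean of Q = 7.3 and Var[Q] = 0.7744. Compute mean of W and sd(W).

mean of W = 66.5, sd(W) = 4.4

From Q = 0.2W - 6: mean of Q = a·mean of W + b, so mean of W = (mean of Q − b)/a = (7.3 − (-6))/0.2 = 66.5.
sd(Q) = √0.7744 = 0.88.
sd(Q) = |a|·sd(W), so sd(W) = 0.88/|0.2| = 4.4.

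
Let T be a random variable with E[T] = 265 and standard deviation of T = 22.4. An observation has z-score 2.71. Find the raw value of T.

T = E[T] + z·standard deviation of T = 265 + 2.71·22.4 = 325.704.

T = 325.704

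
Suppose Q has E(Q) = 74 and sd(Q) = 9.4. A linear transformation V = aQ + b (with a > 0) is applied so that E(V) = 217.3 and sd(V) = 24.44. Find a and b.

sd(V) = a·sd(Q) (a > 0), so a = 24.44/9.4 = 2.6.
E(V) = a·E(Q) + b, so b = 217.3 − 2.6·74 = 24.9.

a = 2.6, b = 24.9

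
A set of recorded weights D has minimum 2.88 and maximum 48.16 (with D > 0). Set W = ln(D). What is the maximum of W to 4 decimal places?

ln(D) is increasing on this domain, so max(W) comes from max(D) = 48.16: max(W) = ln(48.16) ≈ 3.8745.

max(W) = 3.8745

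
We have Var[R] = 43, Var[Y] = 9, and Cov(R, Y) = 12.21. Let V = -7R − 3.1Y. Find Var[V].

Var[V] = a²·Var[R] + b²·Var[Y] + 2ab·Cov(R, Y) with a = -7, b = -3.1.
= (-7)²·43 + (-3.1)²·9 + 2·(-7)·(-3.1)·12.21
= 2107 + 86.49 + 529.914 = 2723.404.

Var[V] = 2723.404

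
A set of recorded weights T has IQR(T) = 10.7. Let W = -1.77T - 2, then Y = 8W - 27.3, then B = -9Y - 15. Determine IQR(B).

IQR(B) = 1363.608

IQR(W) = |-1.77|·10.7 = 18.939.
IQR(Y) = |8|·18.939 = 151.512.
IQR(B) = |-9|·151.512 = 1363.608.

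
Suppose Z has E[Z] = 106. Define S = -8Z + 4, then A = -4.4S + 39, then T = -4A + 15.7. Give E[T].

E[T] = -14994.7

E[S] = (-8)·106 + 4 = -844.
E[A] = (-4.4)·(-844) + 39 = 3752.6.
E[T] = (-4)·3752.6 + 15.7 = -14994.7.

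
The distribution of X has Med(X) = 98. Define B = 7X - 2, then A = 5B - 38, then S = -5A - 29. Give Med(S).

Med(B) = 7·98 + (-2) = 684.
Med(A) = 5·684 + (-38) = 3382.
Med(S) = (-5)·3382 + (-29) = -16939.

Med(S) = -16939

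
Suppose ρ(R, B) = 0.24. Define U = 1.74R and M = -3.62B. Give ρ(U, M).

Linear rescalings preserve |correlation|; the slopes 1.74 and -3.62 have opposite signs, so the correlation flips sign: ρ(U, M) = −ρ(R, B) = -0.24.

ρ(U, M) = -0.24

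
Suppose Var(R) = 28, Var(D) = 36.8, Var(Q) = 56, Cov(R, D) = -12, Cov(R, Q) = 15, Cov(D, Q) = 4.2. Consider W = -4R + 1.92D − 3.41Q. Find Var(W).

Var(W) = 1773.35664

Var(W) = a²·Var(R) + b²·Var(D) + c²·Var(Q) + 2ab·Cov(R, D) + 2ac·Cov(R, Q) + 2bc·Cov(D, Q), with a = -4, b = 1.92, c = -3.41.
= 448 + 135.65952 + 651.1736 + 184.32 + 409.2 + (-54.99648)
= 1773.35664.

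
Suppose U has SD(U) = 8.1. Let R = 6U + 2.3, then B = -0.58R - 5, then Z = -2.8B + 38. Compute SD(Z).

SD(Z) = 78.9264

SD(R) = |6|·8.1 = 48.6.
SD(B) = |-0.58|·48.6 = 28.188.
SD(Z) = |-2.8|·28.188 = 78.9264.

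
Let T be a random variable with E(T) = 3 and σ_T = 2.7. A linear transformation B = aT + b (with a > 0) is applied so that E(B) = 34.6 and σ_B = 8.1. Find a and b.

a = 3, b = 25.6

σ_B = a·σ_T (a > 0), so a = 8.1/2.7 = 3.
E(B) = a·E(T) + b, so b = 34.6 − 3·3 = 25.6.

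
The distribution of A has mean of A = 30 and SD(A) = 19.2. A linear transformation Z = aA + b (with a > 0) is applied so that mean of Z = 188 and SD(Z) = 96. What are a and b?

SD(Z) = a·SD(A) (a > 0), so a = 96/19.2 = 5.
mean of Z = a·mean of A + b, so b = 188 − 5·30 = 38.

a = 5, b = 38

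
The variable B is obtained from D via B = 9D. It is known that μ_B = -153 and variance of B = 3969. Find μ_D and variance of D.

μ_D = -17, variance of D = 49

From B = 9D: μ_B = a·μ_D + b, so μ_D = (μ_B − b)/a = (-153 − 0)/9 = -17.
variance of B = a²·variance of D, so variance of D = 3969/9² = 49.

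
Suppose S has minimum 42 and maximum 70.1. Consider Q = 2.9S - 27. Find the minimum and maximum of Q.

min(Q) = 94.8, max(Q) = 176.29

a = 2.9 > 0, so min(Q) = a·min(S)+b = 2.9·42 + (-27) = 94.8 and max(Q) = 2.9·70.1 + (-27) = 176.29.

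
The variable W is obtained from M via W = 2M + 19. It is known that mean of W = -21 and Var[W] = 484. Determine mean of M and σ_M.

mean of M = -20, σ_M = 11

From W = 2M + 19: mean of W = a·mean of M + b, so mean of M = (mean of W − b)/a = (-21 − 19)/2 = -20.
σ_W = √484 = 22.
σ_W = |a|·σ_M, so σ_M = 22/|2| = 11.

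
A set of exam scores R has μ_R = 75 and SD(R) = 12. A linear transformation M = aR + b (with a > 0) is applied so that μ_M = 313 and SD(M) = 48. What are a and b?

a = 4, b = 13

SD(M) = a·SD(R) (a > 0), so a = 48/12 = 4.
μ_M = a·μ_R + b, so b = 313 − 4·75 = 13.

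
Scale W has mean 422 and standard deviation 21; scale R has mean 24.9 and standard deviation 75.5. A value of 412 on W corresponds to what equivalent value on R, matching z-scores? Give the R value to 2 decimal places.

R = -11.05

z = (412 − 422)/21 ≈ -0.4762.
R = 24.9 + z·75.5 = 24.9 + (412 − 422)·75.5/21 ≈ -11.05.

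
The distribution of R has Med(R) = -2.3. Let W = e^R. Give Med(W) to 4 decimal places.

e^R is monotone on this domain, so Med(W) = exp(-2.3) ≈ 0.1003.

Med(W) = 0.1003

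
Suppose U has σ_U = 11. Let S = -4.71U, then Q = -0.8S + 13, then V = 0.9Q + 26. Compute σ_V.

σ_S = |-4.71|·11 = 51.81.
σ_Q = |-0.8|·51.81 = 41.448.
σ_V = |0.9|·41.448 = 37.3032.

σ_V = 37.3032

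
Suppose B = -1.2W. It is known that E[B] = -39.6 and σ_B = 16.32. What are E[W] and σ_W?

From B = -1.2W: E[B] = a·E[W] + b, so E[W] = (E[B] − b)/a = (-39.6 − 0)/(-1.2) = 33.
σ_B = |a|·σ_W, so σ_W = 16.32/|-1.2| = 13.6.

E[W] = 33, σ_W = 13.6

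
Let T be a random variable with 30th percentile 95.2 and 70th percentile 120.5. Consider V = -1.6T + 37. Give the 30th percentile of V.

30th percentile of V = -155.8

Since a = -1.6 < 0 the transformation is decreasing, reversing order: the 30th percentile of V corresponds to the 70th percentile of T.
So P_{30}(V) = a·P_{70}(T) + b = (-1.6)·120.5 + 37 = -155.8.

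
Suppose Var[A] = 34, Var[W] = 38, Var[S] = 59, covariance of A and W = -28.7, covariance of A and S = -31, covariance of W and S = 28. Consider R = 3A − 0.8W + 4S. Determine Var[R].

Var[R] = a²·Var[A] + b²·Var[W] + c²·Var[S] + 2ab·covariance of A and W + 2ac·covariance of A and S + 2bc·covariance of W and S, with a = 3, b = -0.8, c = 4.
= 306 + 24.32 + 944 + 137.76 + (-744) + (-179.2)
= 488.88.

Var[R] = 488.88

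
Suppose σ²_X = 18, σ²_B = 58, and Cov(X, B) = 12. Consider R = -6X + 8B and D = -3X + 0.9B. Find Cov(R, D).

By bilinearity, Cov(R, D) = ac·σ²_X + bd·σ²_B + (ad+bc)·Cov(X, B), with a=-6, b=8, c=-3, d=0.9.
ac·σ²_X = (-6)·(-3)·18 = 324
bd·σ²_B = 8·0.9·58 = 417.6
(ad+bc)·Cov(X, B) = (-29.4)·12 = -352.8
Cov(R, D) = 324 + 417.6 + (-352.8) = 388.8.

Cov(R, D) = 388.8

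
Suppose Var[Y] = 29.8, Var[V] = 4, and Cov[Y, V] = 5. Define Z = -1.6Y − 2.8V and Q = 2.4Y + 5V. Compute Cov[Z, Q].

By bilinearity, Cov[Z, Q] = ac·Var[Y] + bd·Var[V] + (ad+bc)·Cov[Y, V], with a=-1.6, b=-2.8, c=2.4, d=5.
ac·Var[Y] = (-1.6)·2.4·29.8 = -114.432
bd·Var[V] = (-2.8)·5·4 = -56
(ad+bc)·Cov[Y, V] = (-14.72)·5 = -73.6
Cov[Z, Q] = -114.432 + (-56) + (-73.6) = -244.032.

Cov[Z, Q] = -244.032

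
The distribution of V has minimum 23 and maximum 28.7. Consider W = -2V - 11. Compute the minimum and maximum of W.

min(W) = -68.4, max(W) = -57

a = -2 < 0, so order reverses: min(W) = a·max(V)+b = (-2)·28.7 + (-11) = -68.4; max(W) = a·min(V)+b = (-2)·23 + (-11) = -57.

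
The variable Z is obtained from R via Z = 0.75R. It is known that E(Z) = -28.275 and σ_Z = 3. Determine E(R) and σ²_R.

E(R) = -37.7, σ²_R = 16

From Z = 0.75R: E(Z) = a·E(R) + b, so E(R) = (E(Z) − b)/a = (-28.275 − 0)/0.75 = -37.7.
σ²_Z = 3² = 9.
σ²_Z = a²·σ²_R, so σ²_R = 9/0.75² = 16.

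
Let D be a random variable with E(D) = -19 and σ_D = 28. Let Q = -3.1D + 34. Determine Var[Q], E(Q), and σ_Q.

Q = -3.1D + 34 is linear with a = -3.1, b = 34.
Var[D] = 28² = 784.
Var[Q] = a²·Var[D] = (-3.1)²·784 = 7534.24 (the additive constant 34 does not affect variance).
E(Q) = a·E(D) + b = (-3.1)·(-19) + 34 = 92.9.
σ_Q = |a|·σ_D = |-3.1|·28 = 86.8.

Var[Q] = 7534.24, E(Q) = 92.9, σ_Q = 86.8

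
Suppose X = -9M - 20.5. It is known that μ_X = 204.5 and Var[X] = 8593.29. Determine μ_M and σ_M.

μ_M = -25, σ_M = 10.3

From X = -9M - 20.5: μ_X = a·μ_M + b, so μ_M = (μ_X − b)/a = (204.5 − (-20.5))/(-9) = -25.
σ_X = √8593.29 = 92.7.
σ_X = |a|·σ_M, so σ_M = 92.7/|-9| = 10.3.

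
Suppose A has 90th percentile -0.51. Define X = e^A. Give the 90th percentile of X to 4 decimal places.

e^A is increasing, so P_{90}(X) = g(P_{90}(A)) ≈ 0.6005.

90th percentile of X = 0.6005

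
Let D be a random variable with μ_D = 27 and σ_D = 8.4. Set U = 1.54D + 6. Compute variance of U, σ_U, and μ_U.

variance of U = 167.340096, σ_U = 12.936, μ_U = 47.58

U = 1.54D + 6 is linear with a = 1.54, b = 6.
variance of D = 8.4² = 70.56.
variance of U = a²·variance of D = 1.54²·70.56 = 167.340096 (the additive constant 6 does not affect variance).
σ_U = |a|·σ_D = |1.54|·8.4 = 12.936.
μ_U = a·μ_D + b = 1.54·27 + 6 = 47.58.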